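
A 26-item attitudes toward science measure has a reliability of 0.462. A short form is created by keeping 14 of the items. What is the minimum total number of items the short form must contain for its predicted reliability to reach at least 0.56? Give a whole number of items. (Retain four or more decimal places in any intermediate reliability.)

39

First, r for the 14-item form: n = 14/26 = 0.5385, so r_14 = 0.5385·0.462/(1 + (0.5385 − 1)·0.462) = 0.3162
Then solve for n' with r_old = 0.3162, r_target = 0.56: n' = 0.56(1 − 0.3162)/[0.3162(1 − 0.56)] = 2.7523
Items = 2.7523 × 14 ≈ 38.53 → 39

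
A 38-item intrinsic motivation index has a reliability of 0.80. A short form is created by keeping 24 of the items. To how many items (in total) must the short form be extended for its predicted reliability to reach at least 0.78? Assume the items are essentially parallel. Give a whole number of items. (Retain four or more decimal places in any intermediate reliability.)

First, r for the 24-item form: n = 24/38 = 0.6316, so r_24 = 0.6316·0.80/(1 + (0.6316 − 1)·0.80) = 0.7164
Length factor from the short form to reach 0.78: n' = 0.78(1 − 0.7164) / [0.7164(1 − 0.78)] ≈ 1.4035
Total items = 1.4035 × 24 = 33.68, rounded up to 34.

34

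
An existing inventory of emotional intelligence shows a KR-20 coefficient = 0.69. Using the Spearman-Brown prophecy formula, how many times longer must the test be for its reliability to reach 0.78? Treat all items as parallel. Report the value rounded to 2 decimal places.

1.59

Invert Spearman-Brown to solve for n:
n = r*(1 − r) / [ r (1 − r*) ]
n = 0.78 × (1 − 0.69) / [ 0.69 × (1 − 0.78) ]
  = 0.2418 / 0.1518 = 1.5929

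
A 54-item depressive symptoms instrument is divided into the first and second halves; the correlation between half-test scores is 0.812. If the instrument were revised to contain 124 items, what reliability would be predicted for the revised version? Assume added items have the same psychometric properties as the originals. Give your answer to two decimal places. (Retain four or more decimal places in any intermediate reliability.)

Spearman-Brown correction (n = 2): r_full = 2·0.812/(1 + 0.812) = 0.8962
Length factor from 54 to 124 items: n = 124/54 = 2.2963
r_new = n·r_full / (1 + (n − 1)·r_full) = 2.0579 / 2.1617 ≈ 0.9520

0.95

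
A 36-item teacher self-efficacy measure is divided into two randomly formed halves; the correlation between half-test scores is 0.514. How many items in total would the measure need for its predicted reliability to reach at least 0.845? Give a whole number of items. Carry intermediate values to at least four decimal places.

Corrected full-test reliability: r_full = 2 × 0.514 / (1 + 0.514) ≈ 0.6790
n = r_tgt(1 − r_full) / [r_full(1 − r_tgt)] = 0.845 × 0.3210 / (0.6790 × 0.155) ≈ 2.5773
Items = 2.5773 × 36 ≈ 92.78 → 93

93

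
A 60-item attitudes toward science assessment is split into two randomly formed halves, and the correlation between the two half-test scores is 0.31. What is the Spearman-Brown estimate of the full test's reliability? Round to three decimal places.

0.473

r_full = 2(0.31) / (1 + 0.31)
r_full = 0.6200 / 1.3100 ≈ 0.4733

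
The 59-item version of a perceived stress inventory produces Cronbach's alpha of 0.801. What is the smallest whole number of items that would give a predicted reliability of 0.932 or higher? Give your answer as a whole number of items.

201

Spearman-Brown solved for the length factor n:
n = r*(1 − r) / [ r (1 − r*) ]
n = 0.932 × (1 − 0.801) / [ 0.801 × (1 − 0.932) ]
  = 0.185468 / 0.054468 = 3.4051
3.4051 × 59 = 200.90 → 201 items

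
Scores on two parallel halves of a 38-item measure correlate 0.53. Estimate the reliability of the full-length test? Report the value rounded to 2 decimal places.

0.69

Apply the Spearman-Brown correction with n = 2:
r_full = 2r_hh / (1 + r_hh) = 2 × 0.53 / (1 + 0.53)
r_full = 1.0600 / 1.5300 ≈ 0.6928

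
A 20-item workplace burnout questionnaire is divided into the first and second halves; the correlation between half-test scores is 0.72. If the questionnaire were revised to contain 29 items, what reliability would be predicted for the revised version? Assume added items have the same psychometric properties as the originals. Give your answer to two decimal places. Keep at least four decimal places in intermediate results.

0.88

Full-test reliability from the split-half r: r_full = 2(0.72)/(1 + 0.72) = 0.8372
Then adjust to 29 items: n = 29/20 = 1.4500
r_new = n·r_full / (1 + (n − 1)·r_full) = 1.2139 / 1.3767 ≈ 0.8817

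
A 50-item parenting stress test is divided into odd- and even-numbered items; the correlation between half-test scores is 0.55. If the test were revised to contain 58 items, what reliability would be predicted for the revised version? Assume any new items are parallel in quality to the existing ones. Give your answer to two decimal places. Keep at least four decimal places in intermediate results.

0.74

First correct the split-half correlation to full-test reliability: r_full = 2 × 0.55 / (1 + 0.55) ≈ 0.7097
Then adjust to 58 items: n = 58/50 = 1.1600
r_new = n·r_full / (1 + (n − 1)·r_full) = 0.8233 / 1.1136 ≈ 0.7393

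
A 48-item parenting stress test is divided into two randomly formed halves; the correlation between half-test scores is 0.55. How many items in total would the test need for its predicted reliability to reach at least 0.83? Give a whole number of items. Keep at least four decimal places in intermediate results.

r_full = 2(0.55)/(1 + 0.55) = 0.7097
Solve Spearman-Brown for n: n = 0.83(1 − 0.7097) / [0.7097(1 − 0.83)] = 1.9971
Items = 1.9971 × 48 ≈ 95.86 → 96

96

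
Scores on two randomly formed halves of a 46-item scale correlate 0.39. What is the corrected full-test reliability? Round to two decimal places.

Apply the Spearman-Brown correction with n = 2:
r_full = 2r_hh / (1 + r_hh) = 2 × 0.39 / (1 + 0.39)
r_full = 0.7800 / 1.3900 ≈ 0.5612

0.56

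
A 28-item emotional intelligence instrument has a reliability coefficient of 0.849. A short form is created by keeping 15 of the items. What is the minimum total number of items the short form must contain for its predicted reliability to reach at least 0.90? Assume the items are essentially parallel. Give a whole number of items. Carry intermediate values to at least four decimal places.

First, r for the 15-item form: n = 15/28 = 0.5357, so r_15 = 0.5357·0.849/(1 + (0.5357 − 1)·0.849) = 0.7507
Then solve for n' with r_old = 0.7507, r_target = 0.90: n' = 0.90(1 − 0.7507)/[0.7507(1 − 0.90)] = 2.9888
Total items = 2.9888 × 15 = 44.83, rounded up to 45.

45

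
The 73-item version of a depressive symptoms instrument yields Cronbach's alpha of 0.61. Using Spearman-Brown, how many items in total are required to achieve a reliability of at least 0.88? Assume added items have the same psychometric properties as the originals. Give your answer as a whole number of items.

n = [0.88 × 0.39] / [0.61 × 0.12]
  = 0.3432 / 0.0732 = 4.6885
4.6885 × 73 = 342.26 → 343 items

343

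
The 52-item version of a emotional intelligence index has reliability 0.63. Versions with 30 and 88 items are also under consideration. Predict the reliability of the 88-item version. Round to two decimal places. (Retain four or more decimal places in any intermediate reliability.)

0.74

The 30-item form is not needed; work directly from the 52-item form with n = 88/52 = 1.6923.
r_{88} = n·r / (1 + (n − 1)·r) = 1.0661 / 1.4361 ≈ 0.7424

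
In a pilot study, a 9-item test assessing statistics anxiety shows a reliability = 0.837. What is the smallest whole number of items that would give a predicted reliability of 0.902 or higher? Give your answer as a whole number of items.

n = [0.902 × 0.163] / [0.837 × 0.098]
n = 0.147026 / 0.082026 ≈ 1.7924
So the test needs 1.7924 × 9 ≈ 16.13 items; rounding up, 17.

17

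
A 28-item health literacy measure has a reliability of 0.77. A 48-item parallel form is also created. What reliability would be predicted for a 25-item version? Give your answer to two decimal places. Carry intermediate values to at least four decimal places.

0.75

Only the ratio of lengths matters: n = 25/28 = 0.8929
r_{25} = n·r / (1 + (n − 1)·r) = 0.6875 / 0.9175 ≈ 0.7493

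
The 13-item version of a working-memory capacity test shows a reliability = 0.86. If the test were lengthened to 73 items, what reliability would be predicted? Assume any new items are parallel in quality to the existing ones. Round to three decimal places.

Length ratio n = 73/13 = 5.6154
r_new = (5.6154 × 0.86) / (1 + (5.6154 − 1) × 0.86)
     = 4.8292 / 4.9692 = 0.9718

0.972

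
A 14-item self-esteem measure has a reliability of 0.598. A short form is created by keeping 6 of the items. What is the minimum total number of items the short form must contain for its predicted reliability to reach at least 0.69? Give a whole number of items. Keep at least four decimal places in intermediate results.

First, r for the 6-item form: n = 6/14 = 0.4286, so r_6 = 0.4286·0.598/(1 + (0.4286 − 1)·0.598) = 0.3893
Length factor from the short form to reach 0.69: n' = 0.69(1 − 0.3893) / [0.3893(1 − 0.69)] ≈ 3.4917
Items = 3.4917 × 6 ≈ 20.95 → 21

21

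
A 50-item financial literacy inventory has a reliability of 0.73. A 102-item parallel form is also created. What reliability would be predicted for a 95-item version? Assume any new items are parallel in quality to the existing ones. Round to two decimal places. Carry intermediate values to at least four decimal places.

Only the ratio of lengths matters: n = 95/50 = 1.9000
r_{95} = n·r / (1 + (n − 1)·r) = 1.3870 / 1.6570 ≈ 0.8371

0.84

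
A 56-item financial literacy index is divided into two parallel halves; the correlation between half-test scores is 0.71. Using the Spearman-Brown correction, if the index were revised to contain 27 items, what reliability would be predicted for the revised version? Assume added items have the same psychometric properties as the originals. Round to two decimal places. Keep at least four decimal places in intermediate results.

0.70

Spearman-Brown correction (n = 2): r_full = 2·0.71/(1 + 0.71) = 0.8304
Length factor from 56 to 27 items: n = 27/56 = 0.4821
r_new = n·r_full / (1 + (n − 1)·r_full) = 0.4003 / 0.5699 ≈ 0.7024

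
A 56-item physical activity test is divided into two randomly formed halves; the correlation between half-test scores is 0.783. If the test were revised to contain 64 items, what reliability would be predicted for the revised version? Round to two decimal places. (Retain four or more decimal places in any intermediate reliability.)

0.89

Full-test reliability from the split-half r: r_full = 2(0.783)/(1 + 0.783) = 0.8783
Then adjust to 64 items: n = 64/56 = 1.1429
r_new = n·r_full / (1 + (n − 1)·r_full) = 1.0038 / 1.1255 ≈ 0.8919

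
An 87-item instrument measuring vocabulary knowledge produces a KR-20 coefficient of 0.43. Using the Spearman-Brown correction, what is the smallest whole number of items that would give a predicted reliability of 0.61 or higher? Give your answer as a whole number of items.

n = [0.61 × 0.57] / [0.43 × 0.39]
  = 0.3477 / 0.1677 = 2.0733
So the test needs 2.0733 × 87 ≈ 180.38 items; rounding up, 181.

181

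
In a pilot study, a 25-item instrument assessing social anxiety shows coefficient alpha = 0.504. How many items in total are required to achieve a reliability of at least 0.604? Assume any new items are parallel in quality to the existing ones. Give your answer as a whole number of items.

Rearranging the Spearman-Brown formula for n,
n = r*(1 − r) / [ r (1 − r*) ]
n = 0.604(1 − 0.504) / [0.504(1 − 0.604)]
  = 0.299584 / 0.199584 = 1.5010
So the test needs 1.5010 × 25 ≈ 37.52 items; rounding up, 38.

38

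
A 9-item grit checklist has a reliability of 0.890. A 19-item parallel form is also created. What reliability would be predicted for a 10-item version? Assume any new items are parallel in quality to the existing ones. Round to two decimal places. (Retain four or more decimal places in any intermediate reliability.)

The 19-item form is not needed; work directly from the 9-item form with n = 10/9 = 1.1111.
r_{10} = n·r / (1 + (n − 1)·r) = 0.9889 / 1.0989 ≈ 0.8999

0.90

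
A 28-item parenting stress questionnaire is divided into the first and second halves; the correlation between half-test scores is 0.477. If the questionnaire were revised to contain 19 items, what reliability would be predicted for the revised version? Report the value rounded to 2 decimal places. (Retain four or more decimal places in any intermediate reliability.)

First correct the split-half correlation to full-test reliability: r_full = 2 × 0.477 / (1 + 0.477) ≈ 0.6459
Then adjust to 19 items: n = 19/28 = 0.6786
r_new = n·r_full / (1 + (n − 1)·r_full) = 0.4383 / 0.7924 ≈ 0.5531

0.55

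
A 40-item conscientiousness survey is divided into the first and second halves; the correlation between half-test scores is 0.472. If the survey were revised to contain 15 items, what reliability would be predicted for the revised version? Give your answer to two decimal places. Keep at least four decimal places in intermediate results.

0.40

First correct the split-half correlation to full-test reliability: r_full = 2 × 0.472 / (1 + 0.472) ≈ 0.6413
Length factor from 40 to 15 items: n = 15/40 = 0.3750
r_new = n·r_full / (1 + (n − 1)·r_full) = 0.2405 / 0.5992 ≈ 0.4014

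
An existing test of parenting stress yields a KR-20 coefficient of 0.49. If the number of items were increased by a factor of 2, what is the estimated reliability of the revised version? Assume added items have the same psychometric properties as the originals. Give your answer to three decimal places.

Spearman-Brown: r_new = n·r / (1 + (n − 1)·r)
r_new = 2·0.49 / [1 + (2 − 1)·0.49]
     = 0.9800 / 1.4900 = 0.6577

0.658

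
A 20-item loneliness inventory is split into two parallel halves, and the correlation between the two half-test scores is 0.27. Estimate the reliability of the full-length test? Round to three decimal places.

r_full = 2(0.27) / (1 + 0.27)
       = 0.5400 / 1.2700 = 0.4252

0.425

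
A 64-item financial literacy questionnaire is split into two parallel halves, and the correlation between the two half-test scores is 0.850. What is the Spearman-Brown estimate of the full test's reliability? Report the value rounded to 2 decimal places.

0.92

The full test is twice the length of either half (n = 2).
r_full = 2(0.850) / (1 + 0.850)
r_full = 1.7000 / 1.8500 ≈ 0.9189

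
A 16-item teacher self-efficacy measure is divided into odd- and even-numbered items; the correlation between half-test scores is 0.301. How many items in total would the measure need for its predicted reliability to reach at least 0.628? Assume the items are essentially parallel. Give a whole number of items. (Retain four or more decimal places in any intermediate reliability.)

32

Corrected full-test reliability: r_full = 2 × 0.301 / (1 + 0.301) ≈ 0.4627
n = r_tgt(1 − r_full) / [r_full(1 − r_tgt)] = 0.628 × 0.5373 / (0.4627 × 0.372) ≈ 1.9604
Required items = 1.9604 × 16 = 31.37, so 32 items.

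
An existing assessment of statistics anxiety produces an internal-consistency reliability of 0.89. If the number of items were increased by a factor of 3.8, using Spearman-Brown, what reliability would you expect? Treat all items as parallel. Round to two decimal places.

0.97

r_new = (3.8 × 0.89) / (1 + (3.8 − 1) × 0.89)
     = 3.3820 / 3.4920 = 0.9685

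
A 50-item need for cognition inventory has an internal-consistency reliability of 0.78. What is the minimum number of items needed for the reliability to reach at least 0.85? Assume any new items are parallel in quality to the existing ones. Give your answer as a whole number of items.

n = 0.85(1 − 0.78) / [0.78(1 − 0.85)]
  = 0.1870 / 0.1170 = 1.5983
Items needed = n × 50 = 1.5983 × 50 ≈ 79.92 → round up to 80

80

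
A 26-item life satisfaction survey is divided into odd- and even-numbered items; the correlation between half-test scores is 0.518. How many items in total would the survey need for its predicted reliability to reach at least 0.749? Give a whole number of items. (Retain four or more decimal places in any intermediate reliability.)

37

r_full = 2(0.518)/(1 + 0.518) = 0.6825
n = r_tgt(1 − r_full) / [r_full(1 − r_tgt)] = 0.749 × 0.3175 / (0.6825 × 0.251) ≈ 1.3882
Items = 1.3882 × 26 ≈ 36.09 → 37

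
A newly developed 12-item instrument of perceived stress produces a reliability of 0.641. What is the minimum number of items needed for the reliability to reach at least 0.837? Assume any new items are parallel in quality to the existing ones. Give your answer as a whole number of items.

n = [0.837 × 0.359] / [0.641 × 0.163]
n = 0.300483 / 0.104483 ≈ 2.8759
So the test needs 2.8759 × 12 ≈ 34.51 items; rounding up, 35.

35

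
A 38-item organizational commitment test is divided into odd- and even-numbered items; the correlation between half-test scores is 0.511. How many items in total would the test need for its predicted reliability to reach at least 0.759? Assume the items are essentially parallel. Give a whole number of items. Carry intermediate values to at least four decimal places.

r_full = 2(0.511)/(1 + 0.511) = 0.6764
n = r_tgt(1 − r_full) / [r_full(1 − r_tgt)] = 0.759 × 0.3236 / (0.6764 × 0.241) ≈ 1.5067
Required items = 1.5067 × 38 = 57.25, so 58 items.

58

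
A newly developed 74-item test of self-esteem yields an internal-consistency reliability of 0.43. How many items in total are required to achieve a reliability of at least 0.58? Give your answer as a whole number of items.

Invert Spearman-Brown to solve for n:
n = r_target (1 − r_old) / [ r_old (1 − r_target) ]
n = 0.58 × (1 − 0.43) / [ 0.43 × (1 − 0.58) ]
  = 0.3306 / 0.1806 = 1.8306
Items needed = n × 74 = 1.8306 × 74 ≈ 135.46 → round up to 136

136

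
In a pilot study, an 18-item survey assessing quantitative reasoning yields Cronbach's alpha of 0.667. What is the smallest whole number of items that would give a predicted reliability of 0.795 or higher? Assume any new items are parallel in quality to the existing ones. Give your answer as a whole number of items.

Spearman-Brown solved for the length factor n:
n = r*(1 − r) / [ r (1 − r*) ]
n = 0.795(1 − 0.667) / [0.667(1 − 0.795)]
  = 0.264735 / 0.136735 = 1.9361
1.9361 × 18 = 34.85 → 35 items

35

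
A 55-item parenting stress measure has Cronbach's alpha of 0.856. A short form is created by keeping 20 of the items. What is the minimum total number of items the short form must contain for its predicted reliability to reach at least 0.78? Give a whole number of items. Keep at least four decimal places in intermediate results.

First, r for the 20-item form: n = 20/55 = 0.3636, so r_20 = 0.3636·0.856/(1 + (0.3636 − 1)·0.856) = 0.6837
Then solve for n' with r_old = 0.6837, r_target = 0.78: n' = 0.78(1 − 0.6837)/[0.6837(1 − 0.78)] = 1.6402
Total items = 1.6402 × 20 = 32.80, rounded up to 33.

33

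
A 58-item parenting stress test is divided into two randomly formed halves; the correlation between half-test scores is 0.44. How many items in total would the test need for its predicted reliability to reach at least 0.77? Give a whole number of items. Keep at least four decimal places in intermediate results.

r_full = 2(0.44)/(1 + 0.44) = 0.6111
Solve Spearman-Brown for n: n = 0.77(1 − 0.6111) / [0.6111(1 − 0.77)] = 2.1305
Items = 2.1305 × 58 ≈ 123.57 → 124

124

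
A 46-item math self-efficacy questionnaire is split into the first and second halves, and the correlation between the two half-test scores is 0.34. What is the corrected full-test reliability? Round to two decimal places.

0.51

Apply the Spearman-Brown correction with n = 2:
r_full = 2r_hh / (1 + r_hh) = 2 × 0.34 / (1 + 0.34)
       = 0.6800 / 1.3400 = 0.5075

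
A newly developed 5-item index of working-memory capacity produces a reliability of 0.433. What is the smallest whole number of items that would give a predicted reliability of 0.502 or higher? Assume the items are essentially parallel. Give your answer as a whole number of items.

7

Invert Spearman-Brown to solve for n:
n = r_target (1 − r_old) / [ r_old (1 − r_target) ]
n = [0.502 × 0.567] / [0.433 × 0.498]
  = 0.284634 / 0.215634 = 1.3200
So the test needs 1.3200 × 5 ≈ 6.60 items; rounding up, 7.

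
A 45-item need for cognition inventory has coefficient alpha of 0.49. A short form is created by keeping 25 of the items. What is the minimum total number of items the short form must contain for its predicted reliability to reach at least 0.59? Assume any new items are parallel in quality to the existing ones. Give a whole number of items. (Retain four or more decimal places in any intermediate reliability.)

First, r for the 25-item form: n = 25/45 = 0.5556, so r_25 = 0.5556·0.49/(1 + (0.5556 − 1)·0.49) = 0.3480
Then solve for n' with r_old = 0.3480, r_target = 0.59: n' = 0.59(1 − 0.3480)/[0.3480(1 − 0.59)] = 2.6961
Total items = 2.6961 × 25 = 67.40, rounded up to 68.

68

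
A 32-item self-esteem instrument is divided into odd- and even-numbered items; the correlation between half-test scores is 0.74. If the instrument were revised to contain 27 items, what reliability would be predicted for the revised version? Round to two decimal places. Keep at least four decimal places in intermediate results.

0.83

Full-test reliability from the split-half r: r_full = 2(0.74)/(1 + 0.74) = 0.8506
Then adjust to 27 items: n = 27/32 = 0.8438
r_new = n·r_full / (1 + (n − 1)·r_full) = 0.7177 / 0.8671 ≈ 0.8277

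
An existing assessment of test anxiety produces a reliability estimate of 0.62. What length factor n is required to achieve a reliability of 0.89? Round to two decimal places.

Rearranging the Spearman-Brown formula for n,
n = r_target (1 − r_old) / [ r_old (1 − r_target) ]
n = 0.89(1 − 0.62) / [0.62(1 − 0.89)]
n = 0.3382 / 0.0682 ≈ 4.9589

4.96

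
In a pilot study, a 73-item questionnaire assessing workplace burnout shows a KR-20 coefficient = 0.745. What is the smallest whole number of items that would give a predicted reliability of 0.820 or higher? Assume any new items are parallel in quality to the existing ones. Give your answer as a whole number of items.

114

Invert Spearman-Brown to solve for n:
n = r_target (1 − r_old) / [ r_old (1 − r_target) ]
n = 0.820(1 − 0.745) / [0.745(1 − 0.820)]
  = 0.209100 / 0.134100 = 1.5593
1.5593 × 73 = 113.83 → 114 items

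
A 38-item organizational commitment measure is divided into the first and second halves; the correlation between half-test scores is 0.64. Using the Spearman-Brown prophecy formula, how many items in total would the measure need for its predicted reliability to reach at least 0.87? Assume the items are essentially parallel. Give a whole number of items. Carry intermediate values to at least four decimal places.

r_full = 2(0.64)/(1 + 0.64) = 0.7805
Solve Spearman-Brown for n: n = 0.87(1 − 0.7805) / [0.7805(1 − 0.87)] = 1.8821
Items = 1.8821 × 38 ≈ 71.52 → 72

72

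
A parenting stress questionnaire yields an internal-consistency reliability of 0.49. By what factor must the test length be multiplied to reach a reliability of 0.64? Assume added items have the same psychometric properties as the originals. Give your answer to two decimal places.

1.85

Rearranging the Spearman-Brown formula for n,
n = r*(1 − r) / [ r (1 − r*) ]
n = [0.64 × 0.51] / [0.49 × 0.36]
  = 0.3264 / 0.1764 = 1.8503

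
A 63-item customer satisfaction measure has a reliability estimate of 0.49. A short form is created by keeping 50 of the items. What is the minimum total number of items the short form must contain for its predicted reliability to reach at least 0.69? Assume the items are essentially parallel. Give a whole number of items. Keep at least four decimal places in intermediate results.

Short-form reliability: n = 50/63 = 0.7937; r_50 = n·r/(1+(n−1)r) ≈ 0.4326
Length factor from the short form to reach 0.69: n' = 0.69(1 − 0.4326) / [0.4326(1 − 0.69)] ≈ 2.9194
Total items = 2.9194 × 50 = 145.97, rounded up to 146.

146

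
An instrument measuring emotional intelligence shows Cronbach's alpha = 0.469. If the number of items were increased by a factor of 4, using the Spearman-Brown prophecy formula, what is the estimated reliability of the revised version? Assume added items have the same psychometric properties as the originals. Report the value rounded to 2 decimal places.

0.78

Spearman-Brown: r_new = n·r / (1 + (n − 1)·r)
r_new = (4 × 0.469) / (1 + (4 − 1) × 0.469)
     = 1.8760 / 2.4070 = 0.7794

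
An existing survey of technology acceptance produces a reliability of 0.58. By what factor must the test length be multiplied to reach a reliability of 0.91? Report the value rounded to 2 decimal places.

7.32

Rearranging the Spearman-Brown formula for n,
n = r_target (1 − r_old) / [ r_old (1 − r_target) ]
n = [0.91 × 0.42] / [0.58 × 0.09]
  = 0.3822 / 0.0522 = 7.3218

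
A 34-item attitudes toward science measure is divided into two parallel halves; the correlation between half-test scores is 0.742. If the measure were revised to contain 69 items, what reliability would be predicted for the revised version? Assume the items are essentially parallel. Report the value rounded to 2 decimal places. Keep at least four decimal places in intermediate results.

0.92

Full-test reliability from the split-half r: r_full = 2(0.742)/(1 + 0.742) = 0.8519
Then adjust to 69 items: n = 69/34 = 2.0294
r_new = n·r_full / (1 + (n − 1)·r_full) = 1.7288 / 1.8769 ≈ 0.9211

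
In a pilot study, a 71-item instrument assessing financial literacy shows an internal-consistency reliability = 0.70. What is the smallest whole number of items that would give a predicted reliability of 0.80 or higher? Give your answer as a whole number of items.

122

n = 0.80 × (1 − 0.70) / [ 0.70 × (1 − 0.80) ]
n = 0.2400 / 0.1400 ≈ 1.7143
So the test needs 1.7143 × 71 ≈ 121.72 items; rounding up, 122.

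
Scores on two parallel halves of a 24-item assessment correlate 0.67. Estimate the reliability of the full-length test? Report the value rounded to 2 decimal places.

The full test is twice the length of either half (n = 2).
r_full = 2(0.67) / (1 + 0.67)
       = 1.3400 / 1.6700 = 0.8024

0.80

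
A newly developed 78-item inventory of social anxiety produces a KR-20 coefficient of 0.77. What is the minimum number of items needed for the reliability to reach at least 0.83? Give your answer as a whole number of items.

Spearman-Brown solved for the length factor n:
n = r_target (1 − r_old) / [ r_old (1 − r_target) ]
n = 0.83(1 − 0.77) / [0.77(1 − 0.83)]
n = 0.1909 / 0.1309 ≈ 1.4584
Items needed = n × 78 = 1.4584 × 78 ≈ 113.76 → round up to 114

114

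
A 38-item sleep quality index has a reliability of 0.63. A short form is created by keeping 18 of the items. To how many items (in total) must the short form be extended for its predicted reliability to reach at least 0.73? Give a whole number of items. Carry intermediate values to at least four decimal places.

61

Short-form reliability: n = 18/38 = 0.4737; r_18 = n·r/(1+(n−1)r) ≈ 0.4465
Then solve for n' with r_old = 0.4465, r_target = 0.73: n' = 0.73(1 − 0.4465)/[0.4465(1 − 0.73)] = 3.3516
Items = 3.3516 × 18 ≈ 60.33 → 61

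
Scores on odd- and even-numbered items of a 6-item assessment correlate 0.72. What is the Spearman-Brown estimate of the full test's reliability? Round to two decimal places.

0.84

Each half is half the length of the full test, so the full test is n = 2 times a half.
r_full = 2(0.72) / (1 + 0.72)
       = 1.4400 / 1.7200 = 0.8372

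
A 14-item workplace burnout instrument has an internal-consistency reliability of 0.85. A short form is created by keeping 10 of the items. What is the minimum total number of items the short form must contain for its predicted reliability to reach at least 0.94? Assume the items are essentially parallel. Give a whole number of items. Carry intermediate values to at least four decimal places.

First, r for the 10-item form: n = 10/14 = 0.7143, so r_10 = 0.7143·0.85/(1 + (0.7143 − 1)·0.85) = 0.8019
Then solve for n' with r_old = 0.8019, r_target = 0.94: n' = 0.94(1 − 0.8019)/[0.8019(1 − 0.94)] = 3.8703
Items = 3.8703 × 10 ≈ 38.70 → 39

39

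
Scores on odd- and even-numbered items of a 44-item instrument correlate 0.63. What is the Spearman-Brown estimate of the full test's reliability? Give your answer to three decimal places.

r_full = 2(0.63) / (1 + 0.63)
       = 1.2600 / 1.6300 = 0.7730

0.773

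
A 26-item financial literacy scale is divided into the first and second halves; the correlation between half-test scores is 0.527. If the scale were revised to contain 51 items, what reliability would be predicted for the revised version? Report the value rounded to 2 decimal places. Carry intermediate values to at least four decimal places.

Full-test reliability from the split-half r: r_full = 2(0.527)/(1 + 0.527) = 0.6902
Then adjust to 51 items: n = 51/26 = 1.9615
r_new = n·r_full / (1 + (n − 1)·r_full) = 1.3538 / 1.6636 ≈ 0.8138

0.81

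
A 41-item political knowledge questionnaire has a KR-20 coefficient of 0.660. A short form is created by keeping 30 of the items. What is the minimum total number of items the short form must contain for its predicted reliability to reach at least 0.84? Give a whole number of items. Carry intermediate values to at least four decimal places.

111

Short-form reliability: n = 30/41 = 0.7317; r_30 = n·r/(1+(n−1)r) ≈ 0.5868
Length factor from the short form to reach 0.84: n' = 0.84(1 − 0.5868) / [0.5868(1 − 0.84)] ≈ 3.6968
Total items = 3.6968 × 30 = 110.90, rounded up to 111.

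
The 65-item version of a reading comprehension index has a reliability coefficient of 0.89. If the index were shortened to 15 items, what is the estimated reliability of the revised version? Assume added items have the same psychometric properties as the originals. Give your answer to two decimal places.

0.65

n = 15/65 = 0.2308
By Spearman-Brown, r_new = n r / (1 + (n − 1) r).
r_new = 0.2308·0.89 / [1 + (0.2308 − 1)·0.89]
     = 0.2054 / 0.3154 = 0.6512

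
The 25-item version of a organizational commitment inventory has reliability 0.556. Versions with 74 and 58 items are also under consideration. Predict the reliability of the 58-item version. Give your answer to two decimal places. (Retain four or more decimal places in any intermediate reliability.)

0.74

Only the ratio of lengths matters: n = 58/25 = 2.3200
r_{58} = n·r / (1 + (n − 1)·r) = 1.2899 / 1.7339 ≈ 0.7439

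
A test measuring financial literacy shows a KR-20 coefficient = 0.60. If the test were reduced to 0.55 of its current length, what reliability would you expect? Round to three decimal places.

0.452

By Spearman-Brown, r_new = n r / (1 + (n − 1) r).
r_new = 0.55·0.60 / [1 + (0.55 − 1)·0.60]
     = 0.3300 / 0.7300 = 0.4521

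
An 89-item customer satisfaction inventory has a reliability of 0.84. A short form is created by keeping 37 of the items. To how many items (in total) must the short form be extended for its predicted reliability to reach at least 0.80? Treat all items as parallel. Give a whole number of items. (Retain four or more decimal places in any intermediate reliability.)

First, r for the 37-item form: n = 37/89 = 0.4157, so r_37 = 0.4157·0.84/(1 + (0.4157 − 1)·0.84) = 0.6858
Length factor from the short form to reach 0.80: n' = 0.80(1 − 0.6858) / [0.6858(1 − 0.80)] ≈ 1.8326
Total items = 1.8326 × 37 = 67.81, rounded up to 68.

68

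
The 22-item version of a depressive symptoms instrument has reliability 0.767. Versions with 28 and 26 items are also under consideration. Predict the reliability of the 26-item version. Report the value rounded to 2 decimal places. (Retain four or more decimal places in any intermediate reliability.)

Only the ratio of lengths matters: n = 26/22 = 1.1818
r_{26} = n·r / (1 + (n − 1)·r) = 0.9064 / 1.1394 ≈ 0.7955

0.80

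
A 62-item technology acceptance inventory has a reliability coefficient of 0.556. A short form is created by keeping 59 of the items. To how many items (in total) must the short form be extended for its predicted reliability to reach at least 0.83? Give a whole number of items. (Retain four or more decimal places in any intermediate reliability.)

242

Short-form reliability: n = 59/62 = 0.9516; r_59 = n·r/(1+(n−1)r) ≈ 0.5437
Length factor from the short form to reach 0.83: n' = 0.83(1 − 0.5437) / [0.5437(1 − 0.83)] ≈ 4.0975
Total items = 4.0975 × 59 = 241.75, rounded up to 242.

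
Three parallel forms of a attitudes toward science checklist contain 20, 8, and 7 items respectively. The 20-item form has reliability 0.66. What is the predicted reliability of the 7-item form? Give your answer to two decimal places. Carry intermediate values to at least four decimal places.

The 8-item form is not needed; work directly from the 20-item form with n = 7/20 = 0.3500.
r_{7} = n·r / (1 + (n − 1)·r) = 0.2310 / 0.5710 ≈ 0.4046

0.40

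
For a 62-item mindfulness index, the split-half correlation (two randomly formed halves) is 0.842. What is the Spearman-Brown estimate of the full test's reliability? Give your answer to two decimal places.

0.91

Each half is half the length of the full test, so the full test is n = 2 times a half.
r_full = 2r_hh / (1 + r_hh) = 2 × 0.842 / (1 + 0.842)
       = 1.6840 / 1.8420 = 0.9142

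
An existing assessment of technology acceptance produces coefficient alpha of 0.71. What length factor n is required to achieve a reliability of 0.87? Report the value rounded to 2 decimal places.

2.73

Rearranging the Spearman-Brown formula for n,
n = r*(1 − r) / [ r (1 − r*) ]
n = 0.87(1 − 0.71) / [0.71(1 − 0.87)]
n = 0.2523 / 0.0923 ≈ 2.7335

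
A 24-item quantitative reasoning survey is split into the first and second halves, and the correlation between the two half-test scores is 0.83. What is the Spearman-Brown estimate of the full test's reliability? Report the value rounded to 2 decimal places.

The full test is twice the length of either half (n = 2).
r_full = 2r_hh / (1 + r_hh) = 2 × 0.83 / (1 + 0.83)
r_full = 1.6600 / 1.8300 ≈ 0.9071

0.91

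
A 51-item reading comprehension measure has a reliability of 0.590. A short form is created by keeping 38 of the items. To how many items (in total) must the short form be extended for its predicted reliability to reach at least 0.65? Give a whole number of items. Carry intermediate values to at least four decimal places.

First, r for the 38-item form: n = 38/51 = 0.7451, so r_38 = 0.7451·0.590/(1 + (0.7451 − 1)·0.590) = 0.5174
Then solve for n' with r_old = 0.5174, r_target = 0.65: n' = 0.65(1 − 0.5174)/[0.5174(1 − 0.65)] = 1.7322
Total items = 1.7322 × 38 = 65.82, rounded up to 66.

66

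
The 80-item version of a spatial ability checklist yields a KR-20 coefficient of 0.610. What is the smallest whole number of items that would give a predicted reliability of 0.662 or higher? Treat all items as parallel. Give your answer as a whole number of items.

101

Spearman-Brown solved for the length factor n:
n = r_target (1 − r_old) / [ r_old (1 − r_target) ]
n = 0.662 × (1 − 0.610) / [ 0.610 × (1 − 0.662) ]
n = 0.258180 / 0.206180 ≈ 1.2522
Items needed = n × 80 = 1.2522 × 80 ≈ 100.18 → round up to 101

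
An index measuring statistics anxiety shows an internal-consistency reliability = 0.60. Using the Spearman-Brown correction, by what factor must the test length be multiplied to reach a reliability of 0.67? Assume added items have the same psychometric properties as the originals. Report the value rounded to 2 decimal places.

Spearman-Brown solved for the length factor n:
n = r*(1 − r) / [ r (1 − r*) ]
n = 0.67 × (1 − 0.60) / [ 0.60 × (1 − 0.67) ]
n = 0.2680 / 0.1980 ≈ 1.3535

1.35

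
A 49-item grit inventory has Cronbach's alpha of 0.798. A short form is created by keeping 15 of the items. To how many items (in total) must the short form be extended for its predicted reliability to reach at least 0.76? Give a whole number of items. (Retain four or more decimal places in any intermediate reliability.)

40

Short-form reliability: n = 15/49 = 0.3061; r_15 = n·r/(1+(n−1)r) ≈ 0.5474
Then solve for n' with r_old = 0.5474, r_target = 0.76: n' = 0.76(1 − 0.5474)/[0.5474(1 − 0.76)] = 2.6183
Total items = 2.6183 × 15 = 39.27, rounded up to 40.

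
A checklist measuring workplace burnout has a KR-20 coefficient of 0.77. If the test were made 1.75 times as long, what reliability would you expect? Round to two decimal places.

0.85

r_new = (1.75 × 0.77) / (1 + (1.75 − 1) × 0.77)
r_new = 1.3475 / 1.5775 ≈ 0.8542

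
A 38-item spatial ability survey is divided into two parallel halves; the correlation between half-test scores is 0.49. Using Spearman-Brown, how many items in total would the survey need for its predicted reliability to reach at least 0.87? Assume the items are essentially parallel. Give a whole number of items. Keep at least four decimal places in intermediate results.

133

r_full = 2(0.49)/(1 + 0.49) = 0.6577
Solve Spearman-Brown for n: n = 0.87(1 − 0.6577) / [0.6577(1 − 0.87)] = 3.4830
Items = 3.4830 × 38 ≈ 132.35 → 133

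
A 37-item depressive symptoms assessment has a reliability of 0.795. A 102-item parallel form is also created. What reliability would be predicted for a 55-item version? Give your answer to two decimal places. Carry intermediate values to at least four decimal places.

The 102-item form is not needed; work directly from the 37-item form with n = 55/37 = 1.4865.
r_{55} = n·r / (1 + (n − 1)·r) = 1.1818 / 1.3868 ≈ 0.8522

0.85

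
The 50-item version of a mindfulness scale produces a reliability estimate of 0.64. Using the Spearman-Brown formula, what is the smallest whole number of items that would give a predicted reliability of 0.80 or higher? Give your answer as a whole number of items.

113

n = 0.80(1 − 0.64) / [0.64(1 − 0.80)]
  = 0.2880 / 0.1280 = 2.2500
So the test needs 2.2500 × 50 ≈ 112.50 items; rounding up, 113.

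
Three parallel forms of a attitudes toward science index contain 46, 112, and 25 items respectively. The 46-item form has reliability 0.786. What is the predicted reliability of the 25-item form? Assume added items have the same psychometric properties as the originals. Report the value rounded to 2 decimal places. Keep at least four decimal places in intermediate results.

Only the ratio of lengths matters: n = 25/46 = 0.5435
r_{25} = n·r / (1 + (n − 1)·r) = 0.4272 / 0.6412 ≈ 0.6663

0.67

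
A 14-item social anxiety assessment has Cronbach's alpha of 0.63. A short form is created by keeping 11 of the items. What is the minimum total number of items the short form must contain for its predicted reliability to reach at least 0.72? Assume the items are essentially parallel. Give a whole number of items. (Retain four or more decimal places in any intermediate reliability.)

22

First, r for the 11-item form: n = 11/14 = 0.7857, so r_11 = 0.7857·0.63/(1 + (0.7857 − 1)·0.63) = 0.5722
Length factor from the short form to reach 0.72: n' = 0.72(1 − 0.5722) / [0.5722(1 − 0.72)] ≈ 1.9225
Total items = 1.9225 × 11 = 21.15, rounded up to 22.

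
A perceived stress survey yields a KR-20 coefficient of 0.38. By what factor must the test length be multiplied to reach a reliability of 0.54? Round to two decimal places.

1.92

n = [0.54 × 0.62] / [0.38 × 0.46]
n = 0.3348 / 0.1748 ≈ 1.9153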